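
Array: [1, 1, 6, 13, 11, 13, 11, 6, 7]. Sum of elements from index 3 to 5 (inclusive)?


Prefix sums: [0, 1, 2, 8, 21, 32, 45, 56, 62, 69]
Sum[3..5] = prefix[6] - prefix[3] = 45 - 8 = 37


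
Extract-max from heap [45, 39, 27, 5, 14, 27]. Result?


Max = 45
Replace root with last, heapify down
Resulting heap: [39, 27, 27, 5, 14]


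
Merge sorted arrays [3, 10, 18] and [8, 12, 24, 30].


Compare heads, take smaller each step.
Merged: [3, 8, 10, 12, 18, 24, 30]


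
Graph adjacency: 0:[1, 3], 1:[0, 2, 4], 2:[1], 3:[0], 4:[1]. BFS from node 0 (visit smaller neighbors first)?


BFS queue: start with [0]
Visit order: [0, 1, 3, 2, 4]


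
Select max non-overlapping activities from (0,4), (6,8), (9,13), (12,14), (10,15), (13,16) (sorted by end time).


Greedy: pick earliest-ending, then skip overlaps.
Selected (4 activities): [(0, 4), (6, 8), (9, 13), (13, 16)]


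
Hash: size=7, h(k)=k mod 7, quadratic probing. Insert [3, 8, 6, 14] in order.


Insertions: 3->slot 3; 8->slot 1; 6->slot 6; 14->slot 0
Table: [14, 8, None, 3, None, None, 6]


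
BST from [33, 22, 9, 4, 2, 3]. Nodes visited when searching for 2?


BST root = 33
Search for 2: compare at each node
Path: [33, 22, 9, 4, 2]


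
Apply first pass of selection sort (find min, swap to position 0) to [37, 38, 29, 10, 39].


After one pass: [10, 38, 29, 37, 39]


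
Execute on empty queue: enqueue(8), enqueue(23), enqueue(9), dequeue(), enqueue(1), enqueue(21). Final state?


enqueue(8) -> [8]
enqueue(23) -> [8, 23]
enqueue(9) -> [8, 23, 9]
dequeue() returns 8 -> [23, 9]
enqueue(1) -> [23, 9, 1]
enqueue(21) -> [23, 9, 1, 21]
Final queue (front to back): [23, 9, 1, 21]


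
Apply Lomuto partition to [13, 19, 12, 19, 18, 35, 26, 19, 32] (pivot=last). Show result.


Elements <= 32 go left of pivot.
Result: [13, 19, 12, 19, 18, 26, 19, 32, 35], pivot at index 7


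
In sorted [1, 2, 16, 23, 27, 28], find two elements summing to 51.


Two pointers: lo=0, hi=5
Found pair: (23, 28) summing to 51


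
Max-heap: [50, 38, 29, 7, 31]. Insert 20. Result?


Append 20: [50, 38, 29, 7, 31, 20]
Bubble up: no swaps needed
Result: [50, 38, 29, 7, 31, 20]


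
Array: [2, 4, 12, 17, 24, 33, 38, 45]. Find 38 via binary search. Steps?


Search for 38:
[0,7] mid=3 arr[3]=17
[4,7] mid=5 arr[5]=33
[6,7] mid=6 arr[6]=38
Total: 3 comparisons


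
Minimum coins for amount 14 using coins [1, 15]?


dp[0]=0; dp[i]=1+min(dp[i-c] for c in coins)
...dp[9]=9, dp[10]=10, dp[11]=11, dp[12]=12, dp[13]=13, dp[14]=14
Minimum coins for 14 = 14


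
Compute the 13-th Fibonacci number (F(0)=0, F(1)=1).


F(n)=F(n-1)+F(n-2)
...F(11)=89, F(12)=144, F(13)=233


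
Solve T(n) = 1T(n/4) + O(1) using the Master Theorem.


a=1, b=4, c=0. log_4(1)=0 = c=0. Case 2: O(n^c log n) = O(log n)
Complexity: O(log n)


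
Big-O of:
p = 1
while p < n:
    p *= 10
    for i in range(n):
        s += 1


Per nesting level: O(log n) * O(n) = O(n log n)
Complexity: O(n log n)


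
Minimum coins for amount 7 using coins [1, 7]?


dp[0]=0; dp[i]=1+min(dp[i-c] for c in coins)
...dp[2]=2, dp[3]=3, dp[4]=4, dp[5]=5, dp[6]=6, dp[7]=1
Minimum coins for 7 = 1


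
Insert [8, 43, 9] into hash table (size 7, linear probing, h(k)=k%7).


Insertions: 8->slot 1; 43->slot 2; 9->slot 3
Table: [None, 8, 43, 9, None, None, None]


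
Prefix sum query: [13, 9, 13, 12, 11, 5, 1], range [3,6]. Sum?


Prefix sums: [0, 13, 22, 35, 47, 58, 63, 64]
Sum[3..6] = prefix[7] - prefix[3] = 64 - 35 = 29


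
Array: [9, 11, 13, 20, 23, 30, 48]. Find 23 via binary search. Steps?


Search for 23:
[0,6] mid=3 arr[3]=20
[4,6] mid=5 arr[5]=30
[4,4] mid=4 arr[4]=23
Total: 3 comparisons


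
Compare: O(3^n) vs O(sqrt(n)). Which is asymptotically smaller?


sublinear grows slower than exponential (base 3)
O(sqrt(n)) is asymptotically smaller; O(3^n) grows faster


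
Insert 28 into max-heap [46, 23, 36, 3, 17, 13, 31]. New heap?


Append 28: [46, 23, 36, 3, 17, 13, 31, 28]
Bubble up: swap idx 7(28) with idx 3(3); swap idx 3(28) with idx 1(23)
Result: [46, 28, 36, 23, 17, 13, 31, 3]


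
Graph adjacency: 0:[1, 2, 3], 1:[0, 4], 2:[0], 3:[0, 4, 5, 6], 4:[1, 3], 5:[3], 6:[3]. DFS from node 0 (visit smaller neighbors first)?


DFS stack-based: start with [0]
Visit order: [0, 1, 4, 3, 5, 6, 2]


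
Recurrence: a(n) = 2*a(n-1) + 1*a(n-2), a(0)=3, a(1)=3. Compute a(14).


Build bottom-up:
...a(12)=58803, a(13)=141963, a(14)=2*141963+1*58803=342729


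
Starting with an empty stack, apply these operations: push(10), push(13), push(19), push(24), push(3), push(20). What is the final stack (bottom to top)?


push(10) -> [10]
push(13) -> [10, 13]
push(19) -> [10, 13, 19]
push(24) -> [10, 13, 19, 24]
push(3) -> [10, 13, 19, 24, 3]
push(20) -> [10, 13, 19, 24, 3, 20]
Final stack (bottom to top): [10, 13, 19, 24, 3, 20]


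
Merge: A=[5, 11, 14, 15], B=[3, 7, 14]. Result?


Compare heads, take smaller each step.
Merged: [3, 5, 7, 11, 14, 14, 15]


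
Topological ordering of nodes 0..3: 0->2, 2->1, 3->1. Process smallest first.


Kahn's algorithm, process smallest node first
Order: [0, 2, 3, 1]


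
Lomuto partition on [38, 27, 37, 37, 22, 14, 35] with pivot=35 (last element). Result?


Elements <= 35 go left of pivot.
Result: [27, 22, 14, 35, 38, 37, 37], pivot at index 3


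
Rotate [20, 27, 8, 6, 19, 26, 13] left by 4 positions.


Left rotate by 4: [19, 26, 13, 20, 27, 8, 6]


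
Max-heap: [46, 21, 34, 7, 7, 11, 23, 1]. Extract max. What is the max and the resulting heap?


Max = 46
Replace root with last, heapify down
Resulting heap: [34, 21, 23, 7, 7, 11, 1]


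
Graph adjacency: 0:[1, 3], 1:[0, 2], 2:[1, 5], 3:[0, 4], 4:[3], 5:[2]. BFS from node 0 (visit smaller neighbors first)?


BFS queue: start with [0]
Visit order: [0, 1, 3, 2, 4, 5]


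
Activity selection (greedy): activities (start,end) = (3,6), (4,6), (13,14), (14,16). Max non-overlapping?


Greedy: pick earliest-ending, then skip overlaps.
Selected (3 activities): [(3, 6), (13, 14), (14, 16)]


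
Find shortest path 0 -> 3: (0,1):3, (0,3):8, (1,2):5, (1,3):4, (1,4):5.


Dijkstra from 0:
Distances: {0: 0, 1: 3, 2: 8, 3: 7, 4: 8}
Shortest distance to 3 = 7, path = [0, 1, 3]


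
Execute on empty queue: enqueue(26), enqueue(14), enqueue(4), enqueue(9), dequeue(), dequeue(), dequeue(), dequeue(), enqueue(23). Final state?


enqueue(26) -> [26]
enqueue(14) -> [26, 14]
enqueue(4) -> [26, 14, 4]
enqueue(9) -> [26, 14, 4, 9]
dequeue() returns 26 -> [14, 4, 9]
dequeue() returns 14 -> [4, 9]
dequeue() returns 4 -> [9]
dequeue() returns 9 -> []
enqueue(23) -> [23]
Final queue (front to back): [23]


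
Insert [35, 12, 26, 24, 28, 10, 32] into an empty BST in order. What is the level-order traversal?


Root = 35; build tree by BST insertion.
Level-Order traversal: [35, 12, 10, 26, 24, 28, 32]


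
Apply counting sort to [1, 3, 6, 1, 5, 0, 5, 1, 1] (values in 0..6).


Count array: [1, 4, 0, 1, 0, 2, 1]
Reconstruct: [0, 1, 1, 1, 1, 3, 5, 5, 6]


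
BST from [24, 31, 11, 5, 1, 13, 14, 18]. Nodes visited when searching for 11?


BST root = 24
Search for 11: compare at each node
Path: [24, 11]


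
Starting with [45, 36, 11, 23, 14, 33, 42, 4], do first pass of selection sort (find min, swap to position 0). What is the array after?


After one pass: [4, 36, 11, 23, 14, 33, 42, 45]


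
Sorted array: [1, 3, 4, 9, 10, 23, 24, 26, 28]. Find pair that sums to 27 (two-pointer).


Two pointers: lo=0, hi=8
Found pair: (1, 26) summing to 27


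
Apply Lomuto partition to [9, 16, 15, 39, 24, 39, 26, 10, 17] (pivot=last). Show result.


Elements <= 17 go left of pivot.
Result: [9, 16, 15, 10, 17, 39, 26, 39, 24], pivot at index 4


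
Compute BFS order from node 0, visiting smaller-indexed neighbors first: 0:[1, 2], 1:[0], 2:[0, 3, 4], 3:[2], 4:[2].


BFS queue: start with [0]
Visit order: [0, 1, 2, 3, 4]


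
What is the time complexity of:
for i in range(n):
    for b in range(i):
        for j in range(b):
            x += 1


Per nesting level: O(n) * O(n) [triangular over i] * O(n) [triangular over b] = O(n^3)
Complexity: O(n^3)


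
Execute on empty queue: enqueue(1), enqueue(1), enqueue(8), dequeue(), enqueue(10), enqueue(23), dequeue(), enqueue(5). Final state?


enqueue(1) -> [1]
enqueue(1) -> [1, 1]
enqueue(8) -> [1, 1, 8]
dequeue() returns 1 -> [1, 8]
enqueue(10) -> [1, 8, 10]
enqueue(23) -> [1, 8, 10, 23]
dequeue() returns 1 -> [8, 10, 23]
enqueue(5) -> [8, 10, 23, 5]
Final queue (front to back): [8, 10, 23, 5]


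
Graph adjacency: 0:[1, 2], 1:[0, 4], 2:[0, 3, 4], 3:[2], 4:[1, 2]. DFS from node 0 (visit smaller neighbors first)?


DFS stack-based: start with [0]
Visit order: [0, 1, 4, 2, 3]


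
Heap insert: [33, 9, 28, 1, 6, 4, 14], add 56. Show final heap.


Append 56: [33, 9, 28, 1, 6, 4, 14, 56]
Bubble up: swap idx 7(56) with idx 3(1); swap idx 3(56) with idx 1(9); swap idx 1(56) with idx 0(33)
Result: [56, 33, 28, 9, 6, 4, 14, 1]


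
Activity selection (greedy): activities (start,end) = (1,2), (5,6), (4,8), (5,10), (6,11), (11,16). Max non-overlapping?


Greedy: pick earliest-ending, then skip overlaps.
Selected (4 activities): [(1, 2), (5, 6), (6, 11), (11, 16)]


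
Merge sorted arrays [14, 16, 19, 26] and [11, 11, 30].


Compare heads, take smaller each step.
Merged: [11, 11, 14, 16, 19, 26, 30]


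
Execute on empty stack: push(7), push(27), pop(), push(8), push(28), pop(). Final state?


push(7) -> [7]
push(27) -> [7, 27]
pop() returns 27 -> [7]
push(8) -> [7, 8]
push(28) -> [7, 8, 28]
pop() returns 28 -> [7, 8]
Final stack (bottom to top): [7, 8]


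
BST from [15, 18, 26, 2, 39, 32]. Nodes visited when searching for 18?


BST root = 15
Search for 18: compare at each node
Path: [15, 18]


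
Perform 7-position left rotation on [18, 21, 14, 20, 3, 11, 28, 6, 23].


Left rotate by 7: [6, 23, 18, 21, 14, 20, 3, 11, 28]


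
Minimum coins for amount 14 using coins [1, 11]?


dp[0]=0; dp[i]=1+min(dp[i-c] for c in coins)
...dp[9]=9, dp[10]=10, dp[11]=1, dp[12]=2, dp[13]=3, dp[14]=4
Minimum coins for 14 = 4


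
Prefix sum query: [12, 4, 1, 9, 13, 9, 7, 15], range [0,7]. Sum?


Prefix sums: [0, 12, 16, 17, 26, 39, 48, 55, 70]
Sum[0..7] = prefix[8] - prefix[0] = 70 - 0 = 70


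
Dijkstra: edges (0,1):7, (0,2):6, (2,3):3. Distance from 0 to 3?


Dijkstra from 0:
Distances: {0: 0, 1: 7, 2: 6, 3: 9}
Shortest distance to 3 = 9, path = [0, 2, 3]


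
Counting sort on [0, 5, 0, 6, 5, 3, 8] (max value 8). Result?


Count array: [2, 0, 0, 1, 0, 2, 1, 0, 1]
Reconstruct: [0, 0, 3, 5, 5, 6, 8]


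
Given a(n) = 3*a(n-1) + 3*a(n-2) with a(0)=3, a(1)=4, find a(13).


Build bottom-up:
...a(11)=3235545, a(12)=12266883, a(13)=3*12266883+3*3235545=46507284


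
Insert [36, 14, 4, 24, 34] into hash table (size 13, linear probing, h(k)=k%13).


Insertions: 36->slot 10; 14->slot 1; 4->slot 4; 24->slot 11; 34->slot 8
Table: [None, 14, None, None, 4, None, None, None, 34, None, 36, 24, None]


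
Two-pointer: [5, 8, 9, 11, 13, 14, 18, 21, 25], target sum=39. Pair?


Two pointers: lo=0, hi=8
Found pair: (14, 25) summing to 39


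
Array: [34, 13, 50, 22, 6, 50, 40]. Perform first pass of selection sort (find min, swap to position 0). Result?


After one pass: [6, 13, 50, 22, 34, 50, 40]


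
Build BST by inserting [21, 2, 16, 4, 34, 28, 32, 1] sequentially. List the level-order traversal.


Root = 21; build tree by BST insertion.
Level-Order traversal: [21, 2, 34, 1, 16, 28, 4, 32]


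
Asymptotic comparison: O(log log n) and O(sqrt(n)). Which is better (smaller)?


double-logarithmic grows slower than sublinear
O(log log n) is asymptotically smaller; O(sqrt(n)) grows faster


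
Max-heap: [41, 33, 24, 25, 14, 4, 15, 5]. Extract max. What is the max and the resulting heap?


Max = 41
Replace root with last, heapify down
Resulting heap: [33, 25, 24, 5, 14, 4, 15]


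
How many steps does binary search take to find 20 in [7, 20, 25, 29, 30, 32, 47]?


Search for 20:
[0,6] mid=3 arr[3]=29
[0,2] mid=1 arr[1]=20
Total: 2 comparisons


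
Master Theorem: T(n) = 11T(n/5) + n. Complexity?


a=11, b=5, c=1. log_5(11)=1.490 > c=1. Case 1: O(n^log_b(a)) = O(n^1.490)
Complexity: O(n^1.490)


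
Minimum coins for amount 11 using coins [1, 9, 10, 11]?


dp[0]=0; dp[i]=1+min(dp[i-c] for c in coins)
...dp[6]=6, dp[7]=7, dp[8]=8, dp[9]=1, dp[10]=1, dp[11]=1
Minimum coins for 11 = 1


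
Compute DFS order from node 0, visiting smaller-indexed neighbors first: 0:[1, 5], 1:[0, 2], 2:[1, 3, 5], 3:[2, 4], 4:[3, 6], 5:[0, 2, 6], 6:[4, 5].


DFS stack-based: start with [0]
Visit order: [0, 1, 2, 3, 4, 6, 5]


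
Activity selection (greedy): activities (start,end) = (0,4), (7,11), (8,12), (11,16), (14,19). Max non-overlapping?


Greedy: pick earliest-ending, then skip overlaps.
Selected (3 activities): [(0, 4), (7, 11), (11, 16)]


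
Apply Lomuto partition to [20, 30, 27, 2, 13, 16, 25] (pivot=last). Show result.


Elements <= 25 go left of pivot.
Result: [20, 2, 13, 16, 25, 30, 27], pivot at index 4


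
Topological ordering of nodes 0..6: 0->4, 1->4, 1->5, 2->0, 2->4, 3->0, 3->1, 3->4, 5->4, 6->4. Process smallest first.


Kahn's algorithm, process smallest node first
Order: [2, 3, 0, 1, 5, 6, 4]


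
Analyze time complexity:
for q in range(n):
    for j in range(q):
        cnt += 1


Per nesting level: O(n) * O(n) [triangular over q] = O(n^2)
Complexity: O(n^2)


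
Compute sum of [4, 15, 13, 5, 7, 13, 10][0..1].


Prefix sums: [0, 4, 19, 32, 37, 44, 57, 67]
Sum[0..1] = prefix[2] - prefix[0] = 19 - 0 = 19


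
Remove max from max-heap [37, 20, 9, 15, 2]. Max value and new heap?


Max = 37
Replace root with last, heapify down
Resulting heap: [20, 15, 9, 2]


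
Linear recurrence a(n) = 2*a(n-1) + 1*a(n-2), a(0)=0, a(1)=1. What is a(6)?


Build bottom-up:
...a(4)=12, a(5)=29, a(6)=2*29+1*12=70


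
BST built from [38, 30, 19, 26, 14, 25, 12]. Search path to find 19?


BST root = 38
Search for 19: compare at each node
Path: [38, 30, 19]


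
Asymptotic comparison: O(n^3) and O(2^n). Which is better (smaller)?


cubic grows slower than exponential
O(n^3) is asymptotically smaller; O(2^n) grows faster


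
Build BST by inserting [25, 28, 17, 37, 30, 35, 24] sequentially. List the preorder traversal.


Root = 25; build tree by BST insertion.
Preorder traversal: [25, 17, 24, 28, 37, 30, 35]


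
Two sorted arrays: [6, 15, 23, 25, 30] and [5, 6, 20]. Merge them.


Compare heads, take smaller each step.
Merged: [5, 6, 6, 15, 20, 23, 25, 30]


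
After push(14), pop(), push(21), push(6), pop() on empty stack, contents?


push(14) -> [14]
pop() returns 14 -> []
push(21) -> [21]
push(6) -> [21, 6]
pop() returns 6 -> [21]
Final stack (bottom to top): [21]


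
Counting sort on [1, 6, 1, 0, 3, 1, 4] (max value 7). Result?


Count array: [1, 3, 0, 1, 1, 0, 1, 0]
Reconstruct: [0, 1, 1, 1, 3, 4, 6]


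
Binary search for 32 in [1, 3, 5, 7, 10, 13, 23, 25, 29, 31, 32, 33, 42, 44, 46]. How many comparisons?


Search for 32:
[0,14] mid=7 arr[7]=25
[8,14] mid=11 arr[11]=33
[8,10] mid=9 arr[9]=31
[10,10] mid=10 arr[10]=32
Total: 4 comparisons


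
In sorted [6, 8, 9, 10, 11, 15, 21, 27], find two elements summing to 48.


Two pointers: lo=0, hi=7
Found pair: (21, 27) summing to 48


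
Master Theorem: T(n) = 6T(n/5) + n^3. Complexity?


a=6, b=5, c=3. log_5(6)=1.113 < c=3. Case 3: O(n^c) = O(n^3)
Complexity: O(n^3)


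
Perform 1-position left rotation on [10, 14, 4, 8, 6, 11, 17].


Left rotate by 1: [14, 4, 8, 6, 11, 17, 10]


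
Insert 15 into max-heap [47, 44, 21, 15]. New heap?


Append 15: [47, 44, 21, 15, 15]
Bubble up: no swaps needed
Result: [47, 44, 21, 15, 15]


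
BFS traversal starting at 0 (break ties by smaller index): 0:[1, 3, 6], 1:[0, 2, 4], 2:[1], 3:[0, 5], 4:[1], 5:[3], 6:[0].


BFS queue: start with [0]
Visit order: [0, 1, 3, 6, 2, 4, 5]


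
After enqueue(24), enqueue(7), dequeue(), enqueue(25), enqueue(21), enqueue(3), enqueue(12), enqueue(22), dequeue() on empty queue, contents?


enqueue(24) -> [24]
enqueue(7) -> [24, 7]
dequeue() returns 24 -> [7]
enqueue(25) -> [7, 25]
enqueue(21) -> [7, 25, 21]
enqueue(3) -> [7, 25, 21, 3]
enqueue(12) -> [7, 25, 21, 3, 12]
enqueue(22) -> [7, 25, 21, 3, 12, 22]
dequeue() returns 7 -> [25, 21, 3, 12, 22]
Final queue (front to back): [25, 21, 3, 12, 22]


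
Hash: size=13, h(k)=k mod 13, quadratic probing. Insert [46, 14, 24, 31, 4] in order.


Insertions: 46->slot 7; 14->slot 1; 24->slot 11; 31->slot 5; 4->slot 4
Table: [None, 14, None, None, 4, 31, None, 46, None, None, None, 24, None]


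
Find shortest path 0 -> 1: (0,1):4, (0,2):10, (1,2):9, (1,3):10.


Dijkstra from 0:
Distances: {0: 0, 1: 4, 2: 10, 3: 14}
Shortest distance to 1 = 4, path = [0, 1]


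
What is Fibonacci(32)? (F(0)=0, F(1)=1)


F(n)=F(n-1)+F(n-2)
...F(30)=832040, F(31)=1346269, F(32)=2178309


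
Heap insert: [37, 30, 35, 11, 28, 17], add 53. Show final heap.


Append 53: [37, 30, 35, 11, 28, 17, 53]
Bubble up: swap idx 6(53) with idx 2(35); swap idx 2(53) with idx 0(37)
Result: [53, 30, 37, 11, 28, 17, 35]


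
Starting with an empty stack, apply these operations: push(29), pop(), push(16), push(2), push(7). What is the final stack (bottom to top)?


push(29) -> [29]
pop() returns 29 -> []
push(16) -> [16]
push(2) -> [16, 2]
push(7) -> [16, 2, 7]
Final stack (bottom to top): [16, 2, 7]


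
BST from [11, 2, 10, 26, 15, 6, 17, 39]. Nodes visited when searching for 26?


BST root = 11
Search for 26: compare at each node
Path: [11, 26]


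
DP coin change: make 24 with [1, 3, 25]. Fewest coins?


dp[0]=0; dp[i]=1+min(dp[i-c] for c in coins)
...dp[19]=7, dp[20]=8, dp[21]=7, dp[22]=8, dp[23]=9, dp[24]=8
Minimum coins for 24 = 8


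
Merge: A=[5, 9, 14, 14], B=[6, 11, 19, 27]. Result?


Compare heads, take smaller each step.
Merged: [5, 6, 9, 11, 14, 14, 19, 27]


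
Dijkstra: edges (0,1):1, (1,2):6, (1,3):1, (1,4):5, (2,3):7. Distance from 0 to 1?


Dijkstra from 0:
Distances: {0: 0, 1: 1, 2: 7, 3: 2, 4: 6}
Shortest distance to 1 = 1, path = [0, 1]


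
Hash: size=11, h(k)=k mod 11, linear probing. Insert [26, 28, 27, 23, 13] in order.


Insertions: 26->slot 4; 28->slot 6; 27->slot 5; 23->slot 1; 13->slot 2
Table: [None, 23, 13, None, 26, 27, 28, None, None, None, None]


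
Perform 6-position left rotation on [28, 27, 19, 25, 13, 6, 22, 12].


Left rotate by 6: [22, 12, 28, 27, 19, 25, 13, 6]


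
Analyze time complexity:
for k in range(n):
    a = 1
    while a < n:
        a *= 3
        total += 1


Per nesting level: O(n) * O(log n) = O(n log n)
Complexity: O(n log n)


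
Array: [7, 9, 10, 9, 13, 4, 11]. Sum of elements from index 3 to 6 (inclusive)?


Prefix sums: [0, 7, 16, 26, 35, 48, 52, 63]
Sum[3..6] = prefix[7] - prefix[3] = 63 - 26 = 37


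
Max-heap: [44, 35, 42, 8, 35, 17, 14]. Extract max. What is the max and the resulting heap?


Max = 44
Replace root with last, heapify down
Resulting heap: [42, 35, 17, 8, 35, 14]


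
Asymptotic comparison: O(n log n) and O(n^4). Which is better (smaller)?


linearithmic grows slower than quartic
O(n log n) is asymptotically smaller; O(n^4) grows faster


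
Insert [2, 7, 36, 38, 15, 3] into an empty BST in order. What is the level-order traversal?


Root = 2; build tree by BST insertion.
Level-Order traversal: [2, 7, 3, 36, 15, 38]


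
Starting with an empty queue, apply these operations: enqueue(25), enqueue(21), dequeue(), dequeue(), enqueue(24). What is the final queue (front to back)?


enqueue(25) -> [25]
enqueue(21) -> [25, 21]
dequeue() returns 25 -> [21]
dequeue() returns 21 -> []
enqueue(24) -> [24]
Final queue (front to back): [24]


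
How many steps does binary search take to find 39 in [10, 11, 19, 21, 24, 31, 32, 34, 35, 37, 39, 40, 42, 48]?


Search for 39:
[0,13] mid=6 arr[6]=32
[7,13] mid=10 arr[10]=39
Total: 2 comparisons


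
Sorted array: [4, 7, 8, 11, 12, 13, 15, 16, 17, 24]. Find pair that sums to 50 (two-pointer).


Two pointers: lo=0, hi=9
No pair sums to 50


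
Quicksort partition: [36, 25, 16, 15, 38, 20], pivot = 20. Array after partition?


Elements <= 20 go left of pivot.
Result: [16, 15, 20, 25, 38, 36], pivot at index 2


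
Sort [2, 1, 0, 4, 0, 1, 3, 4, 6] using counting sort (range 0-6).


Count array: [2, 2, 1, 1, 2, 0, 1]
Reconstruct: [0, 0, 1, 1, 2, 3, 4, 4, 6]


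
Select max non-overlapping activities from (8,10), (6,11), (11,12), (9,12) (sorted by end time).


Greedy: pick earliest-ending, then skip overlaps.
Selected (2 activities): [(8, 10), (11, 12)]


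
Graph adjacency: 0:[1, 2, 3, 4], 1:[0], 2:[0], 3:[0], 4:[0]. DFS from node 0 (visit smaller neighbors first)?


DFS stack-based: start with [0]
Visit order: [0, 1, 2, 3, 4]


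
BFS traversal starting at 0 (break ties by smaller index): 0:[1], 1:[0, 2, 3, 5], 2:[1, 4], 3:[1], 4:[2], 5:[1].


BFS queue: start with [0]
Visit order: [0, 1, 2, 3, 5, 4]


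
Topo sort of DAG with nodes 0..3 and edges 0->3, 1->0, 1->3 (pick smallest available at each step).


Kahn's algorithm, process smallest node first
Order: [1, 0, 2, 3]


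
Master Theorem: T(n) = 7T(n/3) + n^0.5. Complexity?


a=7, b=3, c=0.5. log_3(7)=1.771 > c=0.5. Case 1: O(n^log_b(a)) = O(n^1.771)
Complexity: O(n^1.771)


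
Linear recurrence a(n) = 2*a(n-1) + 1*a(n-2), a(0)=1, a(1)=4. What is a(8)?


Build bottom-up:
...a(6)=309, a(7)=746, a(8)=2*746+1*309=1801


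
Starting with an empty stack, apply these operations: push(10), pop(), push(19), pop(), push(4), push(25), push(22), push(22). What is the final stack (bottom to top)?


push(10) -> [10]
pop() returns 10 -> []
push(19) -> [19]
pop() returns 19 -> []
push(4) -> [4]
push(25) -> [4, 25]
push(22) -> [4, 25, 22]
push(22) -> [4, 25, 22, 22]
Final stack (bottom to top): [4, 25, 22, 22]


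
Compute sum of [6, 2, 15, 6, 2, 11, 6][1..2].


Prefix sums: [0, 6, 8, 23, 29, 31, 42, 48]
Sum[1..2] = prefix[3] - prefix[1] = 23 - 6 = 17


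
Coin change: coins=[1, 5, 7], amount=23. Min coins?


dp[0]=0; dp[i]=1+min(dp[i-c] for c in coins)
...dp[18]=4, dp[19]=3, dp[20]=4, dp[21]=3, dp[22]=4, dp[23]=5
Minimum coins for 23 = 5


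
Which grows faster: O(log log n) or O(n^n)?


double-logarithmic grows slower than n^n
O(log log n) is asymptotically smaller; O(n^n) grows faster


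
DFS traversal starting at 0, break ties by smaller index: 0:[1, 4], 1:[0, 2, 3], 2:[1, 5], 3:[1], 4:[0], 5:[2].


DFS stack-based: start with [0]
Visit order: [0, 1, 2, 5, 3, 4]


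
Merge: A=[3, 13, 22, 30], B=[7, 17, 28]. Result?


Compare heads, take smaller each step.
Merged: [3, 7, 13, 17, 22, 28, 30]


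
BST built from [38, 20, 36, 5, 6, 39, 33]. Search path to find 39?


BST root = 38
Search for 39: compare at each node
Path: [38, 39]


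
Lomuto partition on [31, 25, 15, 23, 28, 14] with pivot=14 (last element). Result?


Elements <= 14 go left of pivot.
Result: [14, 25, 15, 23, 28, 31], pivot at index 0


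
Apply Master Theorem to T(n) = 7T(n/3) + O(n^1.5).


a=7, b=3, c=1.5. log_3(7)=1.771 > c=1.5. Case 1: O(n^log_b(a)) = O(n^1.771)
Complexity: O(n^1.771)


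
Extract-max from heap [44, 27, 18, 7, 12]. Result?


Max = 44
Replace root with last, heapify down
Resulting heap: [27, 12, 18, 7]


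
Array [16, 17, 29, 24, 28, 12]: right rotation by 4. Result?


Right rotate by 4: [29, 24, 28, 12, 16, 17]


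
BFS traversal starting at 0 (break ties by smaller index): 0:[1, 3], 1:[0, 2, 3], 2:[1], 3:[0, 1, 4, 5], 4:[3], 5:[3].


BFS queue: start with [0]
Visit order: [0, 1, 3, 2, 4, 5]


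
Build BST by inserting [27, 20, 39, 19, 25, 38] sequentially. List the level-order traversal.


Root = 27; build tree by BST insertion.
Level-Order traversal: [27, 20, 39, 19, 25, 38]


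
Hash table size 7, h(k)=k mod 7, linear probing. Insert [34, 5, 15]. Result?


Insertions: 34->slot 6; 5->slot 5; 15->slot 1
Table: [None, 15, None, None, None, 5, 34]


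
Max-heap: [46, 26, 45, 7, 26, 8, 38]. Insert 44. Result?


Append 44: [46, 26, 45, 7, 26, 8, 38, 44]
Bubble up: swap idx 7(44) with idx 3(7); swap idx 3(44) with idx 1(26)
Result: [46, 44, 45, 26, 26, 8, 38, 7]


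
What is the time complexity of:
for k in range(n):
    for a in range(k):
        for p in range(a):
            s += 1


Per nesting level: O(n) * O(n) [triangular over k] * O(n) [triangular over a] = O(n^3)
Complexity: O(n^3)


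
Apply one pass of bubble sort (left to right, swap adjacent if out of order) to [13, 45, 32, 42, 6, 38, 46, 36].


After one pass: [13, 32, 42, 6, 38, 45, 36, 46]


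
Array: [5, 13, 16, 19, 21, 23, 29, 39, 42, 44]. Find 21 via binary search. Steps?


Search for 21:
[0,9] mid=4 arr[4]=21
Total: 1 comparisons


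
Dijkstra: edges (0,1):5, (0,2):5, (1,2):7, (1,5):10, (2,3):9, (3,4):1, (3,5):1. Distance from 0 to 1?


Dijkstra from 0:
Distances: {0: 0, 1: 5, 2: 5, 3: 14, 4: 15, 5: 15}
Shortest distance to 1 = 5, path = [0, 1]


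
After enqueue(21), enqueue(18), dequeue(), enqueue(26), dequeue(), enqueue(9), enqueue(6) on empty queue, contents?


enqueue(21) -> [21]
enqueue(18) -> [21, 18]
dequeue() returns 21 -> [18]
enqueue(26) -> [18, 26]
dequeue() returns 18 -> [26]
enqueue(9) -> [26, 9]
enqueue(6) -> [26, 9, 6]
Final queue (front to back): [26, 9, 6]


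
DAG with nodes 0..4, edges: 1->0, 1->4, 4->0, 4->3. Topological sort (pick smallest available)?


Kahn's algorithm, process smallest node first
Order: [1, 2, 4, 0, 3]


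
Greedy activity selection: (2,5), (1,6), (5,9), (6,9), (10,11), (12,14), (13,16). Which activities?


Greedy: pick earliest-ending, then skip overlaps.
Selected (4 activities): [(2, 5), (5, 9), (10, 11), (12, 14)]


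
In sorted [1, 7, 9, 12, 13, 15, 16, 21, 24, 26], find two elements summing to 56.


Two pointers: lo=0, hi=9
No pair sums to 56


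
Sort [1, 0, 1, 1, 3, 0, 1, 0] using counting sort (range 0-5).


Count array: [3, 4, 0, 1, 0, 0]
Reconstruct: [0, 0, 0, 1, 1, 1, 1, 3]


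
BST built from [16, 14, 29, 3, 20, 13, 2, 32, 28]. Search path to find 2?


BST root = 16
Search for 2: compare at each node
Path: [16, 14, 3, 2]


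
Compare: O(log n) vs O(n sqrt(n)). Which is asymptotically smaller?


logarithmic grows slower than n^1.5
O(log n) is asymptotically smaller; O(n sqrt(n)) grows faster


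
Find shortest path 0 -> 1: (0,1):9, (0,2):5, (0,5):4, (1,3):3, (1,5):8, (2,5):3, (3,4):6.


Dijkstra from 0:
Distances: {0: 0, 1: 9, 2: 5, 3: 12, 4: 18, 5: 4}
Shortest distance to 1 = 9, path = [0, 1]


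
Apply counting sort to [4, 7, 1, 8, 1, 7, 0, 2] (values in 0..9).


Count array: [1, 2, 1, 0, 1, 0, 0, 2, 1, 0]
Reconstruct: [0, 1, 1, 2, 4, 7, 7, 8]


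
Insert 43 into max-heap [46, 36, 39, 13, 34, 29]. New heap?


Append 43: [46, 36, 39, 13, 34, 29, 43]
Bubble up: swap idx 6(43) with idx 2(39)
Result: [46, 36, 43, 13, 34, 29, 39]


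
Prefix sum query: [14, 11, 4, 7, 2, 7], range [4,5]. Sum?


Prefix sums: [0, 14, 25, 29, 36, 38, 45]
Sum[4..5] = prefix[6] - prefix[4] = 45 - 36 = 9


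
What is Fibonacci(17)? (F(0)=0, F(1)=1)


F(n)=F(n-1)+F(n-2)
...F(15)=610, F(16)=987, F(17)=1597


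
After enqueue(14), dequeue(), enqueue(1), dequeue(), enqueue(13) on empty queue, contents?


enqueue(14) -> [14]
dequeue() returns 14 -> []
enqueue(1) -> [1]
dequeue() returns 1 -> []
enqueue(13) -> [13]
Final queue (front to back): [13]


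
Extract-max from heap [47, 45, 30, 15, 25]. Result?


Max = 47
Replace root with last, heapify down
Resulting heap: [45, 25, 30, 15]


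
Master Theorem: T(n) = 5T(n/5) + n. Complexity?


a=5, b=5, c=1. log_5(5)=1 = c=1. Case 2: O(n^c log n) = O(n log n)
Complexity: O(n log n)


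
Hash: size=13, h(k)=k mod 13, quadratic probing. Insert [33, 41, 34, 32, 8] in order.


Insertions: 33->slot 7; 41->slot 2; 34->slot 8; 32->slot 6; 8->slot 9
Table: [None, None, 41, None, None, None, 32, 33, 34, 8, None, None, None]


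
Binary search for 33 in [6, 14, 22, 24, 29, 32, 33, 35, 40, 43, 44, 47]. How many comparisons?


Search for 33:
[0,11] mid=5 arr[5]=32
[6,11] mid=8 arr[8]=40
[6,7] mid=6 arr[6]=33
Total: 3 comparisons


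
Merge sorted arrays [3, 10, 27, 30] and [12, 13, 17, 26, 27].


Compare heads, take smaller each step.
Merged: [3, 10, 12, 13, 17, 26, 27, 27, 30]


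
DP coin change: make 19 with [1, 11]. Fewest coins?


dp[0]=0; dp[i]=1+min(dp[i-c] for c in coins)
...dp[14]=4, dp[15]=5, dp[16]=6, dp[17]=7, dp[18]=8, dp[19]=9
Minimum coins for 19 = 9


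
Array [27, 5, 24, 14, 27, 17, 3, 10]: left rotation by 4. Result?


Left rotate by 4: [27, 17, 3, 10, 27, 5, 24, 14]


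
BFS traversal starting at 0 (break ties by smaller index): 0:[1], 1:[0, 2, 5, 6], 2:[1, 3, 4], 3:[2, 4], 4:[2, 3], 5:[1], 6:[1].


BFS queue: start with [0]
Visit order: [0, 1, 2, 5, 6, 3, 4]


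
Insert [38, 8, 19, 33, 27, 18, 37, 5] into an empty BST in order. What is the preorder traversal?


Root = 38; build tree by BST insertion.
Preorder traversal: [38, 8, 5, 19, 18, 33, 27, 37]


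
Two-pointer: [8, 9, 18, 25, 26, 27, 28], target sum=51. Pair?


Two pointers: lo=0, hi=6
Found pair: (25, 26) summing to 51


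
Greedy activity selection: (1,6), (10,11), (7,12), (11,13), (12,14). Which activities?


Greedy: pick earliest-ending, then skip overlaps.
Selected (3 activities): [(1, 6), (10, 11), (11, 13)]


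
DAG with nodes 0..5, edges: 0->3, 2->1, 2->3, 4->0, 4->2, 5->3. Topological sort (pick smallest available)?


Kahn's algorithm, process smallest node first
Order: [4, 0, 2, 1, 5, 3]


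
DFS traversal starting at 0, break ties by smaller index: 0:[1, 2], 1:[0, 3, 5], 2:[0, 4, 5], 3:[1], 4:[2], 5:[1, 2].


DFS stack-based: start with [0]
Visit order: [0, 1, 3, 5, 2, 4]


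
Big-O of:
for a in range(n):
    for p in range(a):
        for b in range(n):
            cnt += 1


Per nesting level: O(n) * O(n) [triangular over a] * O(n) = O(n^3)
Complexity: O(n^3)


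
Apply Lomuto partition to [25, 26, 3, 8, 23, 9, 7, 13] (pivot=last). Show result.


Elements <= 13 go left of pivot.
Result: [3, 8, 9, 7, 13, 25, 26, 23], pivot at index 4


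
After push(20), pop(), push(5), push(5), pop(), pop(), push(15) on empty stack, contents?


push(20) -> [20]
pop() returns 20 -> []
push(5) -> [5]
push(5) -> [5, 5]
pop() returns 5 -> [5]
pop() returns 5 -> []
push(15) -> [15]
Final stack (bottom to top): [15]


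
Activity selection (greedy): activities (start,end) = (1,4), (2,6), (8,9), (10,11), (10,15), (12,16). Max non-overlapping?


Greedy: pick earliest-ending, then skip overlaps.
Selected (4 activities): [(1, 4), (8, 9), (10, 11), (12, 16)]


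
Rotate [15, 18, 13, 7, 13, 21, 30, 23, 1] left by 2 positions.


Left rotate by 2: [13, 7, 13, 21, 30, 23, 1, 15, 18]


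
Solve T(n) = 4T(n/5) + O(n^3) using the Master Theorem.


a=4, b=5, c=3. log_5(4)=0.861 < c=3. Case 3: O(n^c) = O(n^3)
Complexity: O(n^3)


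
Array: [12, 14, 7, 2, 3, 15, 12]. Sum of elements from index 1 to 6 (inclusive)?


Prefix sums: [0, 12, 26, 33, 35, 38, 53, 65]
Sum[1..6] = prefix[7] - prefix[1] = 65 - 12 = 53


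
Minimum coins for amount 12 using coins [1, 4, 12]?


dp[0]=0; dp[i]=1+min(dp[i-c] for c in coins)
...dp[7]=4, dp[8]=2, dp[9]=3, dp[10]=4, dp[11]=5, dp[12]=1
Minimum coins for 12 = 1


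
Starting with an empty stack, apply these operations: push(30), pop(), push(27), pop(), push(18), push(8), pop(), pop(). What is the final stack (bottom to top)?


push(30) -> [30]
pop() returns 30 -> []
push(27) -> [27]
pop() returns 27 -> []
push(18) -> [18]
push(8) -> [18, 8]
pop() returns 8 -> [18]
pop() returns 18 -> []
Final stack (bottom to top): []


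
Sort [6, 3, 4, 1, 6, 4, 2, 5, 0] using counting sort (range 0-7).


Count array: [1, 1, 1, 1, 2, 1, 2, 0]
Reconstruct: [0, 1, 2, 3, 4, 4, 5, 6, 6]


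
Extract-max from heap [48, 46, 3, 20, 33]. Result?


Max = 48
Replace root with last, heapify down
Resulting heap: [46, 33, 3, 20]


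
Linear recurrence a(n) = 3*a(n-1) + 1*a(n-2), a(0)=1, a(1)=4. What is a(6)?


Build bottom-up:
...a(4)=142, a(5)=469, a(6)=3*469+1*142=1549


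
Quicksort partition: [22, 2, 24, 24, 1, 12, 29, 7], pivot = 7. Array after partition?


Elements <= 7 go left of pivot.
Result: [2, 1, 7, 24, 22, 12, 29, 24], pivot at index 2


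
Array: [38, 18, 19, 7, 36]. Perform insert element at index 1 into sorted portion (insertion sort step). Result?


After one pass: [18, 38, 19, 7, 36]


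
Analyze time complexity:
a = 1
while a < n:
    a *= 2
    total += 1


Per nesting level: O(log n) = O(log n)
Complexity: O(log n)


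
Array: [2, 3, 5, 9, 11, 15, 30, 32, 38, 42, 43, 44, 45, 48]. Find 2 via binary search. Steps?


Search for 2:
[0,13] mid=6 arr[6]=30
[0,5] mid=2 arr[2]=5
[0,1] mid=0 arr[0]=2
Total: 3 comparisons


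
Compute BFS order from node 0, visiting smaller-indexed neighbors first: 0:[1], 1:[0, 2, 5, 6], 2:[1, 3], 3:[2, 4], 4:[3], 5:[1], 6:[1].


BFS queue: start with [0]
Visit order: [0, 1, 2, 5, 6, 3, 4]


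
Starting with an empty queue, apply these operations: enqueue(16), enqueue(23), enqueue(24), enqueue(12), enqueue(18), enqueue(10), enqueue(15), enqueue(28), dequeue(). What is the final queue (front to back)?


enqueue(16) -> [16]
enqueue(23) -> [16, 23]
enqueue(24) -> [16, 23, 24]
enqueue(12) -> [16, 23, 24, 12]
enqueue(18) -> [16, 23, 24, 12, 18]
enqueue(10) -> [16, 23, 24, 12, 18, 10]
enqueue(15) -> [16, 23, 24, 12, 18, 10, 15]
enqueue(28) -> [16, 23, 24, 12, 18, 10, 15, 28]
dequeue() returns 16 -> [23, 24, 12, 18, 10, 15, 28]
Final queue (front to back): [23, 24, 12, 18, 10, 15, 28]


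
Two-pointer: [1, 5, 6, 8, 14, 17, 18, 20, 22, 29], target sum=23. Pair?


Two pointers: lo=0, hi=9
Found pair: (1, 22) summing to 23


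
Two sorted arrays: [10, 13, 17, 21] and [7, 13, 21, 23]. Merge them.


Compare heads, take smaller each step.
Merged: [7, 10, 13, 13, 17, 21, 21, 23]


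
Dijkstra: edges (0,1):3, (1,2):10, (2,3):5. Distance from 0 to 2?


Dijkstra from 0:
Distances: {0: 0, 1: 3, 2: 13, 3: 18}
Shortest distance to 2 = 13, path = [0, 1, 2]


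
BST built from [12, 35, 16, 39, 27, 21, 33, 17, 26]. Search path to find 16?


BST root = 12
Search for 16: compare at each node
Path: [12, 35, 16]


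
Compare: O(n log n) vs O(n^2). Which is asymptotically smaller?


linearithmic grows slower than quadratic
O(n log n) is asymptotically smaller; O(n^2) grows faster


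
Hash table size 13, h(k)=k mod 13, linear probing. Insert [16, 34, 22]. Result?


Insertions: 16->slot 3; 34->slot 8; 22->slot 9
Table: [None, None, None, 16, None, None, None, None, 34, 22, None, None, None]


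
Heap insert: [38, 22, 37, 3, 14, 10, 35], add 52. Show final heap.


Append 52: [38, 22, 37, 3, 14, 10, 35, 52]
Bubble up: swap idx 7(52) with idx 3(3); swap idx 3(52) with idx 1(22); swap idx 1(52) with idx 0(38)
Result: [52, 38, 37, 22, 14, 10, 35, 3]


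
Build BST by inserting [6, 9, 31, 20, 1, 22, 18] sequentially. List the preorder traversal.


Root = 6; build tree by BST insertion.
Preorder traversal: [6, 1, 9, 31, 20, 18, 22]


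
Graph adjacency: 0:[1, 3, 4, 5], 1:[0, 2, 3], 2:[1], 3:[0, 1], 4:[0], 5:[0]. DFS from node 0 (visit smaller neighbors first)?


DFS stack-based: start with [0]
Visit order: [0, 1, 2, 3, 4, 5]


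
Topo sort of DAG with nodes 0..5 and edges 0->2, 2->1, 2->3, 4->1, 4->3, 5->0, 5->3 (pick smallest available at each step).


Kahn's algorithm, process smallest node first
Order: [4, 5, 0, 2, 1, 3]


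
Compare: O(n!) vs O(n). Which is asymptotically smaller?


linear grows slower than factorial
O(n) is asymptotically smaller; O(n!) grows faster


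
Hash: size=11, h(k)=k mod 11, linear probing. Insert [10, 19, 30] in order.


Insertions: 10->slot 10; 19->slot 8; 30->slot 9
Table: [None, None, None, None, None, None, None, None, 19, 30, 10]


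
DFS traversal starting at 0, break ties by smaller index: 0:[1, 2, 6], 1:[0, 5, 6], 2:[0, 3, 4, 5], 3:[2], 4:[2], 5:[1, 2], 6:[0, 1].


DFS stack-based: start with [0]
Visit order: [0, 1, 5, 2, 3, 4, 6]


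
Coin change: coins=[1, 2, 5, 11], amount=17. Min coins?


dp[0]=0; dp[i]=1+min(dp[i-c] for c in coins)
...dp[12]=2, dp[13]=2, dp[14]=3, dp[15]=3, dp[16]=2, dp[17]=3
Minimum coins for 17 = 3


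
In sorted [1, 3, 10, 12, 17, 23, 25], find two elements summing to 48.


Two pointers: lo=0, hi=6
Found pair: (23, 25) summing to 48


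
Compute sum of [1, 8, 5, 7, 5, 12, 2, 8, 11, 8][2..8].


Prefix sums: [0, 1, 9, 14, 21, 26, 38, 40, 48, 59, 67]
Sum[2..8] = prefix[9] - prefix[2] = 59 - 9 = 50


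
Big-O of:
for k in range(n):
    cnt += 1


Per nesting level: O(n) = O(n)
Complexity: O(n)


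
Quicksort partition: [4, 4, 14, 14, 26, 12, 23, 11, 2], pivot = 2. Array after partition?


Elements <= 2 go left of pivot.
Result: [2, 4, 14, 14, 26, 12, 23, 11, 4], pivot at index 0


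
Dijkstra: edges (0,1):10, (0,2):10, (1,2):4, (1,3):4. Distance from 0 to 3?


Dijkstra from 0:
Distances: {0: 0, 1: 10, 2: 10, 3: 14}
Shortest distance to 3 = 14, path = [0, 1, 3]


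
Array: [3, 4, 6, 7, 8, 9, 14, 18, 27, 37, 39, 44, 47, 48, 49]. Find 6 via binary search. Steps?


Search for 6:
[0,14] mid=7 arr[7]=18
[0,6] mid=3 arr[3]=7
[0,2] mid=1 arr[1]=4
[2,2] mid=2 arr[2]=6
Total: 4 comparisons


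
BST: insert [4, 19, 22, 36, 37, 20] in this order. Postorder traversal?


Root = 4; build tree by BST insertion.
Postorder traversal: [20, 37, 36, 22, 19, 4]


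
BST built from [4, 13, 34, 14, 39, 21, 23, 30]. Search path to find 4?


BST root = 4
Search for 4: compare at each node
Path: [4]


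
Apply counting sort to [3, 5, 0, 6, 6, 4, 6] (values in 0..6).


Count array: [1, 0, 0, 1, 1, 1, 3]
Reconstruct: [0, 3, 4, 5, 6, 6, 6]


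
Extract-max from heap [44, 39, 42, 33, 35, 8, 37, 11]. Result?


Max = 44
Replace root with last, heapify down
Resulting heap: [42, 39, 37, 33, 35, 8, 11]


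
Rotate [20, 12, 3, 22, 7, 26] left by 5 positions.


Left rotate by 5: [26, 20, 12, 3, 22, 7]


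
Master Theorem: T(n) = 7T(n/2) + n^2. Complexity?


a=7, b=2, c=2. log_2(7)=2.807 > c=2. Case 1: O(n^log_b(a)) = O(n^2.807)
Complexity: O(n^2.807)


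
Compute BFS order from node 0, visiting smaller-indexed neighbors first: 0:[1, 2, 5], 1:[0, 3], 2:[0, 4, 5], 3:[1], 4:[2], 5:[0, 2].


BFS queue: start with [0]
Visit order: [0, 1, 2, 5, 3, 4]


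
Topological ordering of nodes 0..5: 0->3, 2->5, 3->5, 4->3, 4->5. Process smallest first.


Kahn's algorithm, process smallest node first
Order: [0, 1, 2, 4, 3, 5]


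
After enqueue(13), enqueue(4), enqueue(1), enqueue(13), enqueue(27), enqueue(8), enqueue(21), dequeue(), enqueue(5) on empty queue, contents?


enqueue(13) -> [13]
enqueue(4) -> [13, 4]
enqueue(1) -> [13, 4, 1]
enqueue(13) -> [13, 4, 1, 13]
enqueue(27) -> [13, 4, 1, 13, 27]
enqueue(8) -> [13, 4, 1, 13, 27, 8]
enqueue(21) -> [13, 4, 1, 13, 27, 8, 21]
dequeue() returns 13 -> [4, 1, 13, 27, 8, 21]
enqueue(5) -> [4, 1, 13, 27, 8, 21, 5]
Final queue (front to back): [4, 1, 13, 27, 8, 21, 5]


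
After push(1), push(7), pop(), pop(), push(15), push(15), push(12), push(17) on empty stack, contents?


push(1) -> [1]
push(7) -> [1, 7]
pop() returns 7 -> [1]
pop() returns 1 -> []
push(15) -> [15]
push(15) -> [15, 15]
push(12) -> [15, 15, 12]
push(17) -> [15, 15, 12, 17]
Final stack (bottom to top): [15, 15, 12, 17]
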